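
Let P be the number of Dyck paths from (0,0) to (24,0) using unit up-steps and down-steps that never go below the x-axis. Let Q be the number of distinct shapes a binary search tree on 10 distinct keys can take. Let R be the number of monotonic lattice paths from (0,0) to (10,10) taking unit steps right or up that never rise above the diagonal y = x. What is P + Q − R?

208012

A Dyck path with 12 up-steps and 12 down-steps has semilength 12, so there are C_12 of them. So P = C_12 = 208012.
Rooted binary trees with 10 nodes (each child slot possibly empty) number C_10. So Q = C_10 = 16796.
Monotone paths in an n×n grid that stay weakly below the diagonal are counted by C_n; here n = 10. So R = C_10 = 16796.
P + Q − R = 208012 + 16796 − 16796 = 208012.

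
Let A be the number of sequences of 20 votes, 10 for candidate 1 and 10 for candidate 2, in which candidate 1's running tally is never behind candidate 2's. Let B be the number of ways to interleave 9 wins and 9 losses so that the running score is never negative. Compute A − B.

Ballot sequences with n votes each where one side never trails are Dyck words, counted by C_n; here n = 10. So A = C_10 = 16796.
Reading a vote for the leader as '(' and for the other as ')' turns such a sequence into a balanced string of 9 pairs, so the count is C_9. So B = C_9 = 4862.
A − B = 16796 − 4862 = 11934.

11934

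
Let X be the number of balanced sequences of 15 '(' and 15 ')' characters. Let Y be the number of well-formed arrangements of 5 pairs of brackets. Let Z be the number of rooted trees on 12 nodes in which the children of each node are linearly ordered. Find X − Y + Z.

Balanced strings of n pairs of brackets are counted by C_n; here n = 15. So X = C_15 = 9694845.
With 5 pairs the number of balanced bracket strings is the Catalan number C_5. So Y = C_5 = 42.
Rooted ordered (plane) trees on m nodes have m−1 edges and are counted by C_{m−1}; m = 12 gives C_11. So Z = C_11 = 58786.
X − Y + Z = 9694845 − 42 + 58786 = 9753589.

9753589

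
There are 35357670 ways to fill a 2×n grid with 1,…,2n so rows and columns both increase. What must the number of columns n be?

Standard Young tableaux of shape 2×n are counted by C_n. Since C_16 = 35357670, the index is 16.

16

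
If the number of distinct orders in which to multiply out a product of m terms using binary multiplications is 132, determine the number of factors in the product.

Parenthesizations of m factors are counted by C_{m−1}. The Catalan number equal to 132 is C_6.
So the index is 6, and the number of factors is 6 + 1 = 7.

7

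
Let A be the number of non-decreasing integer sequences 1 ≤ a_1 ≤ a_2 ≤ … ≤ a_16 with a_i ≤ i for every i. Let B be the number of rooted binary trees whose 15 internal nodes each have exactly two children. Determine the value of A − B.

25662825

Such sub-staircase sequences of length n are counted by C_n; here n = 16. So A = C_16 = 35357670.
The number of full binary trees on 15 internal nodes is the Catalan number C_15. So B = C_15 = 9694845.
A − B = 35357670 − 9694845 = 25662825.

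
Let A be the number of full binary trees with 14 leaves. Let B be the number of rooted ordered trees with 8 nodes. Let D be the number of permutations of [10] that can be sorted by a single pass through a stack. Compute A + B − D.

A full binary tree with L leaves has L−1 internal nodes and is counted by C_{L−1}; L = 14 gives C_13. So A = C_13 = 742900.
A rooted plane tree on 8 nodes has 7 edges, and such trees are counted by C_7. So B = C_7 = 429.
Stack-sortable permutations are exactly the 231-avoiding ones, counted by C_n; here n = 10. So D = C_10 = 16796.
A + B − D = 742900 + 429 − 16796 = 726533.

726533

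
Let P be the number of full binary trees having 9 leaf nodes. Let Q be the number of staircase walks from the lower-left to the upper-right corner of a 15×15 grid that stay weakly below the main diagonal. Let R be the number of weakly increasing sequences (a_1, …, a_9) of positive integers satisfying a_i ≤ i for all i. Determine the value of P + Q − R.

9691413

Full binary trees with 9 leaves have 9−1 = 8 internal nodes, so there are C_8 of them. So P = C_8 = 1430.
Sub-diagonal monotone paths from (0,0) to (15,15) biject with Dyck paths of semilength 15, giving C_15. So Q = C_15 = 9694845.
Such sub-staircase sequences of length n are counted by C_n; here n = 9. So R = C_9 = 4862.
P + Q − R = 1430 + 9694845 − 4862 = 9691413.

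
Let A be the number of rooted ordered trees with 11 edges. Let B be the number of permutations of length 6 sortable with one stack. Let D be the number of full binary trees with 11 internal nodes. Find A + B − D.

132

A rooted plane tree with 11 edges has 12 nodes, and the count is C_11. So A = C_11 = 58786.
By Knuth's characterisation, the stack-sortable permutations of length 6 are the 231-avoiders, numbering C_6. So B = C_6 = 132.
The number of full binary trees on 11 internal nodes is the Catalan number C_11. So D = C_11 = 58786.
A + B − D = 58786 + 132 − 58786 = 132.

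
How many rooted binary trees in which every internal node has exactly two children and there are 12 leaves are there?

A full binary tree with L leaves has L−1 internal nodes and is counted by C_{L−1}; L = 12 gives C_11.
C_11 = C_10 · 2(2·10+1)/(10+2) = 16796 · 42/12 = 58786.

58786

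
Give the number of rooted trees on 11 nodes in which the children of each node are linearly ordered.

16796

A rooted plane tree on 11 nodes has 10 edges, and such trees are counted by C_10.
C_10 = C(20,10)/11 = 184756/11 = 16796.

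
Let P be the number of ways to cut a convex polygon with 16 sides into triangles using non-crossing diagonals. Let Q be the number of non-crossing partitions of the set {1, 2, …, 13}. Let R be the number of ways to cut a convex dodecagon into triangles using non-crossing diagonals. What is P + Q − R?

The number of triangulations of a 16-gon is the Catalan number C_14 (index = sides − 2). So P = C_14 = 2674440.
Non-crossing partitions of an n-element set are counted by C_n; here n = 13. So Q = C_13 = 742900.
A convex 12-gon is triangulated into 10 triangles, and the number of such triangulations is the Catalan number C_{12−2} = C_10. So R = C_10 = 16796.
P + Q − R = 2674440 + 742900 − 16796 = 3400544.

3400544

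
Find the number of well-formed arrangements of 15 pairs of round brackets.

Balanced strings of n pairs of brackets are counted by C_n; here n = 15.
C_15 = C(30,15)/16 = 155117520/16 = 9694845.

9694845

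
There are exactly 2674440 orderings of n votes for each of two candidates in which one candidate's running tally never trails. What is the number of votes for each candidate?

14

Such ballot sequences with n votes each are counted by C_n; 2674440 = C_14.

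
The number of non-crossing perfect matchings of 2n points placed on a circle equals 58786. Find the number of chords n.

Non-crossing pairings of 2n points on a circle are counted by C_n, and C_11 = 58786.

11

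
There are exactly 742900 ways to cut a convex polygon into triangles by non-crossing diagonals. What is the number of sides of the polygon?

15

Triangulations of a convex m-gon are counted by C_{m−2}. The Catalan number equal to 742900 is C_13.
So m − 2 = 13, giving m = 15 sides.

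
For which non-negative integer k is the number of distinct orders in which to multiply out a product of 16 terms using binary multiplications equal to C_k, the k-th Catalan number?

15

Ways to associate a product of 16 factors correspond to binary trees on 16 leaves, so the count is C_15.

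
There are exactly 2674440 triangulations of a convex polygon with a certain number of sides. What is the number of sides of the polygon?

16

Triangulations of a convex m-gon are counted by C_{m−2}. The Catalan number equal to 2674440 is C_14.
So m − 2 = 14, giving m = 16 sides.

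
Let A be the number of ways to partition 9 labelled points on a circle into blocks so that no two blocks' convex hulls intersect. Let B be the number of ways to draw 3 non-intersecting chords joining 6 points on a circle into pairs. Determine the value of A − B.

Non-crossing partitions of an n-element set are counted by C_n; here n = 9. So A = C_9 = 4862.
Non-crossing perfect matchings of 2n points on a circle are counted by C_n; with 6 points, n = 3. So B = C_3 = 5.
A − B = 4862 − 5 = 4857.

4857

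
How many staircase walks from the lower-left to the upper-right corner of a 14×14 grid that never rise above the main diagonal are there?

2674440

Sub-diagonal monotone paths from (0,0) to (14,14) biject with Dyck paths of semilength 14, giving C_14.
C_14 = C(28,14)/15 = 40116600/15 = 2674440.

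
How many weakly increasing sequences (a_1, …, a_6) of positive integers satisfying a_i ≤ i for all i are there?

Such sub-staircase sequences of length n are counted by C_n; here n = 6.
C_6 = C_5 · 2(2·5+1)/(5+2) = 42 · 22/7 = 132.

132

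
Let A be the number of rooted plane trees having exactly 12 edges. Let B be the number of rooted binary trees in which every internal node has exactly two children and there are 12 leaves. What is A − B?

149226

A rooted plane tree with 12 edges has 13 nodes, and the count is C_12. So A = C_12 = 208012.
A full binary tree with L leaves has L−1 internal nodes and is counted by C_{L−1}; L = 12 gives C_11. So B = C_11 = 58786.
A − B = 208012 − 58786 = 149226.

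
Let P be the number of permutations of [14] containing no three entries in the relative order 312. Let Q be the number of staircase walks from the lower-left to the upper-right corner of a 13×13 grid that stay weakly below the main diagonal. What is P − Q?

Permutations of [n] avoiding any single length-3 pattern are counted by C_n; here n = 14. So P = C_14 = 2674440.
Monotone paths in an n×n grid that stay weakly below the diagonal are counted by C_n; here n = 13. So Q = C_13 = 742900.
P − Q = 2674440 − 742900 = 1931540.

1931540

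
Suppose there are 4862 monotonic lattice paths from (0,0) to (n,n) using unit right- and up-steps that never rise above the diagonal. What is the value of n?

Such diagonal-avoiding paths in an n×n grid are counted by C_n. Since C_9 = 4862, the index is 9.

9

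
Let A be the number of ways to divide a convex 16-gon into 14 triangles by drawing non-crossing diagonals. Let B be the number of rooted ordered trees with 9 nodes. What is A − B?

2673010

The number of triangulations of a 16-gon is the Catalan number C_14 (index = sides − 2). So A = C_14 = 2674440.
A rooted plane tree on 9 nodes has 8 edges, and such trees are counted by C_8. So B = C_8 = 1430.
A − B = 2674440 − 1430 = 2673010.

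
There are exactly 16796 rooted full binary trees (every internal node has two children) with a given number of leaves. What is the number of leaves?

11

Full binary trees with L leaves are counted by C_{L−1}; 16796 = C_10.
So the index is 10, and the number of leaves is 10 + 1 = 11.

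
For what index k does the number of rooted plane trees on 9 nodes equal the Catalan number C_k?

8

A rooted plane tree on 9 nodes has 8 edges, and such trees are counted by C_8.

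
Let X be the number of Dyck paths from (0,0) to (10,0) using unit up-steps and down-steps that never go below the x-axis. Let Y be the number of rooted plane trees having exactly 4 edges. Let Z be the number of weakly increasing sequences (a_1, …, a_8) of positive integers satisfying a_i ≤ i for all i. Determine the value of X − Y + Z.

A Dyck path with 5 up-steps and 5 down-steps has semilength 5, so there are C_5 of them. So X = C_5 = 42.
Rooted ordered trees with n edges are counted by C_n; here n = 4. So Y = C_4 = 14.
Such sub-staircase sequences of length n are counted by C_n; here n = 8. So Z = C_8 = 1430.
X − Y + Z = 42 − 14 + 1430 = 1458.

1458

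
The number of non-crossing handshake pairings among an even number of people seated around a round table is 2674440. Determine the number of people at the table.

Non-crossing handshake pairings of 2n people are counted by C_n, and C_14 = 2674440.
So n = 14, and there are 2n = 28 people.

28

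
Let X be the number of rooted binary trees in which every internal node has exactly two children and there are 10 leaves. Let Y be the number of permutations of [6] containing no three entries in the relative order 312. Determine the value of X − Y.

4730

A full binary tree with L leaves has L−1 internal nodes and is counted by C_{L−1}; L = 10 gives C_9. So X = C_9 = 4862.
Permutations of [n] avoiding any single length-3 pattern are counted by C_n; here n = 6. So Y = C_6 = 132.
X − Y = 4862 − 132 = 4730.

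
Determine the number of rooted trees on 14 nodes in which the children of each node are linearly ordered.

742900

A rooted plane tree on 14 nodes has 13 edges, and such trees are counted by C_13.
C_13 = C_12 · 2(2·12+1)/(12+2) = 208012 · 50/14 = 742900.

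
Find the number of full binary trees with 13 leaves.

Full binary trees with 13 leaves have 13−1 = 12 internal nodes, so there are C_12 of them.
C_12 = C(24,12)/13 = 2704156/13 = 208012.

208012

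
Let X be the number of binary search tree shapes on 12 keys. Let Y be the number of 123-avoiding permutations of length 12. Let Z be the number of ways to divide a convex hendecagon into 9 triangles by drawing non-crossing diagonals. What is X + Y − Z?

Rooted binary trees with 12 nodes (each child slot possibly empty) number C_12. So X = C_12 = 208012.
Permutations of [n] avoiding any single length-3 pattern are counted by C_n; here n = 12. So Y = C_12 = 208012.
The number of triangulations of an 11-gon is the Catalan number C_9 (index = sides − 2). So Z = C_9 = 4862.
X + Y − Z = 208012 + 208012 − 4862 = 411162.

411162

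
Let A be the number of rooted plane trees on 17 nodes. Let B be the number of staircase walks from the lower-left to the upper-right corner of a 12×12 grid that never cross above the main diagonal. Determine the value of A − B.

Rooted ordered (plane) trees on m nodes have m−1 edges and are counted by C_{m−1}; m = 17 gives C_16. So A = C_16 = 35357670.
Sub-diagonal monotone paths from (0,0) to (12,12) biject with Dyck paths of semilength 12, giving C_12. So B = C_12 = 208012.
A − B = 35357670 − 208012 = 35149658.

35149658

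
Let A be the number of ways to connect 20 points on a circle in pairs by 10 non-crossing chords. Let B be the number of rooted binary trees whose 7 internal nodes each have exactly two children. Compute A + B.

Pairing 20 circle points by 10 non-crossing chords gives C_10 matchings. So A = C_10 = 16796.
Full binary trees with n internal nodes are counted by C_n; here n = 7. So B = C_7 = 429.
A + B = 16796 + 429 = 17225.

17225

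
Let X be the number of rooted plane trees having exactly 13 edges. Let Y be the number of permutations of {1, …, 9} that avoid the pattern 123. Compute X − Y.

A rooted plane tree with 13 edges has 14 nodes, and the count is C_13. So X = C_13 = 742900.
Permutations of [n] avoiding any single length-3 pattern are counted by C_n; here n = 9. So Y = C_9 = 4862.
X − Y = 742900 − 4862 = 738038.

738038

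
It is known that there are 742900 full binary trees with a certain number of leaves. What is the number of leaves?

Full binary trees with L leaves are counted by C_{L−1}; 742900 = C_13.
So the index is 13, and the number of leaves is 13 + 1 = 14.

14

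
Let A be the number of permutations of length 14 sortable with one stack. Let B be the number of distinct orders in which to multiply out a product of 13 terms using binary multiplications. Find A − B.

Stack-sortable permutations are exactly the 231-avoiding ones, counted by C_n; here n = 14. So A = C_14 = 2674440.
Ways to associate a product of 13 factors correspond to binary trees on 13 leaves, so the count is C_12. So B = C_12 = 208012.
A − B = 2674440 − 208012 = 2466428.

2466428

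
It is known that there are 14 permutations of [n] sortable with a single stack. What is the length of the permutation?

4

Stack-sortable permutations of [n] are counted by C_n. The Catalan number equal to 14 is C_4.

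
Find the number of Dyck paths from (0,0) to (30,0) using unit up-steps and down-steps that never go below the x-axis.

9694845

A Dyck path with 15 up-steps and 15 down-steps has semilength 15, so there are C_15 of them.
C_15 = C(30,15)/16 = 155117520/16 = 9694845.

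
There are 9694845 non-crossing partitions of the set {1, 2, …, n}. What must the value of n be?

Non-crossing partitions of [n] are counted by C_n, and C_15 = 9694845.

15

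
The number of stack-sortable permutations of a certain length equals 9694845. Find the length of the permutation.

15

Stack-sortable permutations of [n] are counted by C_n, and C_15 = 9694845.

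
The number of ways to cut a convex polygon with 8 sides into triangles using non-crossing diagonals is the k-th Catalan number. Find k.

6

Triangulations of a convex m-gon are counted by C_{m−2}; with m = 8 this is C_6.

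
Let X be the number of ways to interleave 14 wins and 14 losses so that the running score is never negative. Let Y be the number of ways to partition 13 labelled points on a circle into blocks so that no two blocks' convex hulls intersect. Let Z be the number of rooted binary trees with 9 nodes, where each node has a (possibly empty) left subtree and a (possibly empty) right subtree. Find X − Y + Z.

1936402

Reading a vote for the leader as '(' and for the other as ')' turns such a sequence into a balanced string of 14 pairs, so the count is C_14. So X = C_14 = 2674440.
The non-crossing partitions of [13] form a lattice of size C_13. So Y = C_13 = 742900.
Binary trees (left/right distinguished) on n nodes are counted by C_n; here n = 9. So Z = C_9 = 4862.
X − Y + Z = 2674440 − 742900 + 4862 = 1936402.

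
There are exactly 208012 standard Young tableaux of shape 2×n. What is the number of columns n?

12

Standard Young tableaux of shape 2×n are counted by C_n, and C_12 = 208012.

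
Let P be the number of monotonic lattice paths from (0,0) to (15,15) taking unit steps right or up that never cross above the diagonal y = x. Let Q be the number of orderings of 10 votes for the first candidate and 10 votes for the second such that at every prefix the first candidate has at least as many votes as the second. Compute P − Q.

Sub-diagonal monotone paths from (0,0) to (15,15) biject with Dyck paths of semilength 15, giving C_15. So P = C_15 = 9694845.
Ballot sequences with n votes each where one side never trails are Dyck words, counted by C_n; here n = 10. So Q = C_10 = 16796.
P − Q = 9694845 − 16796 = 9678049.

9678049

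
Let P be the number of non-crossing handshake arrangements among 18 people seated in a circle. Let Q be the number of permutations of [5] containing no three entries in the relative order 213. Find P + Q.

4904

Non-crossing handshake pairings of 2n people are counted by C_n; 18 people gives n = 9. So P = C_9 = 4862.
For any fixed pattern of length 3, the pattern-avoiding permutations of [5] number C_5. So Q = C_5 = 42.
P + Q = 4862 + 42 = 4904.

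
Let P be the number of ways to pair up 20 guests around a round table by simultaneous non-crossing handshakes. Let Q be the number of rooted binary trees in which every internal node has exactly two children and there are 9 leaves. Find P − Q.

15366

Non-crossing handshake pairings of 2n people are counted by C_n; 20 people gives n = 10. So P = C_10 = 16796.
Full binary trees with 9 leaves have 9−1 = 8 internal nodes, so there are C_8 of them. So Q = C_8 = 1430.
P − Q = 16796 − 1430 = 15366.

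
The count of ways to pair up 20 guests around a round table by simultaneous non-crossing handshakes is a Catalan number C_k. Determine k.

10

Non-crossing handshake pairings of 2n people are counted by C_n; 20 people gives n = 10.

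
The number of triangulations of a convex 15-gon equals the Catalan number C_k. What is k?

The number of triangulations of a 15-gon is the Catalan number C_13 (index = sides − 2).

13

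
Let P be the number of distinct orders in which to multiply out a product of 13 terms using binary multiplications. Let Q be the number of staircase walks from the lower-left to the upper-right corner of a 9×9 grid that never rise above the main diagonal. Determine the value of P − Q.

Bracketing 13 factors into binary products is counted by C_{13−1} = C_12. So P = C_12 = 208012.
Monotone paths in an n×n grid that stay weakly below the diagonal are counted by C_n; here n = 9. So Q = C_9 = 4862.
P − Q = 208012 − 4862 = 203150.

203150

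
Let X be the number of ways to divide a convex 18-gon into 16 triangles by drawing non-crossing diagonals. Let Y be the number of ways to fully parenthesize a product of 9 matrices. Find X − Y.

35356240

A convex 18-gon is triangulated into 16 triangles, and the number of such triangulations is the Catalan number C_{18−2} = C_16. So X = C_16 = 35357670.
Ways to associate a product of 9 factors correspond to binary trees on 9 leaves, so the count is C_8. So Y = C_8 = 1430.
X − Y = 35357670 − 1430 = 35356240.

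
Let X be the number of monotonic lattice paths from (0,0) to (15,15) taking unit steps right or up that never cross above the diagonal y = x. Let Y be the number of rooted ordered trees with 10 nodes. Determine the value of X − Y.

9689983

Monotone paths in an n×n grid that stay weakly below the diagonal are counted by C_n; here n = 15. So X = C_15 = 9694845.
A rooted plane tree on 10 nodes has 9 edges, and such trees are counted by C_9. So Y = C_9 = 4862.
X − Y = 9694845 − 4862 = 9689983.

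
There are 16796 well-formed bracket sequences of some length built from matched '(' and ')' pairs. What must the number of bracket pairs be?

Balanced strings of n bracket-pairs are counted by C_n, and C_10 = 16796.

10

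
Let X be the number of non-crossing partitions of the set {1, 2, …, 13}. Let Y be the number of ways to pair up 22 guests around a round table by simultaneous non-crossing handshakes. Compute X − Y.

684114

The non-crossing partitions of [13] form a lattice of size C_13. So X = C_13 = 742900.
With 22 = 2·11 people, non-crossing handshake pairings are non-crossing perfect matchings on a circle, counted by C_11. So Y = C_11 = 58786.
X − Y = 742900 − 58786 = 684114.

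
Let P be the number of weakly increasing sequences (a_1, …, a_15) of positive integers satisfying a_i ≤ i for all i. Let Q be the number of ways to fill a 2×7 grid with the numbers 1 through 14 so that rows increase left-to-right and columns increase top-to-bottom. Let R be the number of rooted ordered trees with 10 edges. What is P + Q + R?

Weakly increasing sequences with a_i ≤ i biject with Dyck paths of semilength 15, so there are C_15. So P = C_15 = 9694845.
By the hook-length formula (or a Dyck-path bijection), SYT of shape 2×7 number C_7. So Q = C_7 = 429.
Rooted ordered trees with n edges are counted by C_n; here n = 10. So R = C_10 = 16796.
P + Q + R = 9694845 + 429 + 16796 = 9712070.

9712070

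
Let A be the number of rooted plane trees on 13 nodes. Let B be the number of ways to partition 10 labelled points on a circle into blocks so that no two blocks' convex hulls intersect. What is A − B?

191216

Rooted ordered (plane) trees on m nodes have m−1 edges and are counted by C_{m−1}; m = 13 gives C_12. So A = C_12 = 208012.
Non-crossing partitions of an n-element set are counted by C_n; here n = 10. So B = C_10 = 16796.
A − B = 208012 − 16796 = 191216.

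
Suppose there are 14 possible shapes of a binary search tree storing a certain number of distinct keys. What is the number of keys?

Binary search tree shapes on n keys are counted by C_n, and C_4 = 14.

4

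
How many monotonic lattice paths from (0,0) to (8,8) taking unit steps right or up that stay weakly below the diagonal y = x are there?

1430

Monotone paths in an n×n grid that stay weakly below the diagonal are counted by C_n; here n = 8.
C_8 = 1430.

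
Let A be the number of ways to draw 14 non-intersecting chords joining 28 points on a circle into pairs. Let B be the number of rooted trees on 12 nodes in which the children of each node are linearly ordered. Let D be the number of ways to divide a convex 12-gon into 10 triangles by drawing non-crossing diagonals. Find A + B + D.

Non-crossing perfect matchings of 2n points on a circle are counted by C_n; with 28 points, n = 14. So A = C_14 = 2674440.
Rooted ordered (plane) trees on m nodes have m−1 edges and are counted by C_{m−1}; m = 12 gives C_11. So B = C_11 = 58786.
The number of triangulations of a 12-gon is the Catalan number C_10 (index = sides − 2). So D = C_10 = 16796.
A + B + D = 2674440 + 58786 + 16796 = 2750022.

2750022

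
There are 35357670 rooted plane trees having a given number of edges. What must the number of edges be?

16

Rooted ordered trees with n edges are counted by C_n; 35357670 = C_16.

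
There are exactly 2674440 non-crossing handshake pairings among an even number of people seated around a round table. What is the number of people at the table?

Non-crossing handshake pairings of 2n people are counted by C_n, and C_14 = 2674440.
So n = 14, and there are 2n = 28 people.

28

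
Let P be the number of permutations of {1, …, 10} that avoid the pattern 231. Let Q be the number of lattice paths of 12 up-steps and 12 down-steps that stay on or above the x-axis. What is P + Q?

224808

For any fixed pattern of length 3, the pattern-avoiding permutations of [10] number C_10. So P = C_10 = 16796.
Paths of 12 up- and 12 down-steps that never dip below the axis are Dyck paths; their count is C_12. So Q = C_12 = 208012.
P + Q = 16796 + 208012 = 224808.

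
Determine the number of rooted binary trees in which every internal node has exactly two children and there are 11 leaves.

Full binary trees with 11 leaves have 11−1 = 10 internal nodes, so there are C_10 of them.
C_10 = C(20,10)/11 = 184756/11 = 16796.

16796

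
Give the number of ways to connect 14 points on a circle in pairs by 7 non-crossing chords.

Pairing 14 circle points by 7 non-crossing chords gives C_7 matchings.
C_7 = 429.

429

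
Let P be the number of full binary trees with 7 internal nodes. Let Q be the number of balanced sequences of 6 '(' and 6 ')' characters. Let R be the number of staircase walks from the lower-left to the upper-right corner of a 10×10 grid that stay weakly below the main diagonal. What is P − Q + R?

Full binary trees with n internal nodes are counted by C_n; here n = 7. So P = C_7 = 429.
Balanced strings of n pairs of brackets are counted by C_n; here n = 6. So Q = C_6 = 132.
Sub-diagonal monotone paths from (0,0) to (10,10) biject with Dyck paths of semilength 10, giving C_10. So R = C_10 = 16796.
P − Q + R = 429 − 132 + 16796 = 17093.

17093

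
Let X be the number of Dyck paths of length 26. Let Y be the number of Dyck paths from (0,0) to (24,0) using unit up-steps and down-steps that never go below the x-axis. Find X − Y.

Dyck paths of semilength n (length 2n) are counted by C_n; here n = 13. So X = C_13 = 742900.
Dyck paths of semilength n (length 2n) are counted by C_n; here n = 12. So Y = C_12 = 208012.
X − Y = 742900 − 208012 = 534888.

534888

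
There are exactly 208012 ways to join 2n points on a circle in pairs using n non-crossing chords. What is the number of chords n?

12

Non-crossing pairings of 2n points on a circle are counted by C_n, and C_12 = 208012.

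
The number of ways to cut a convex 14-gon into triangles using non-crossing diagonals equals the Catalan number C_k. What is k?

The number of triangulations of a 14-gon is the Catalan number C_12 (index = sides − 2).

12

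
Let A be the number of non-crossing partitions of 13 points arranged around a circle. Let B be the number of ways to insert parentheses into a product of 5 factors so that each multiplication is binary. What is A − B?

The non-crossing partitions of [13] form a lattice of size C_13. So A = C_13 = 742900.
Ways to associate a product of 5 factors correspond to binary trees on 5 leaves, so the count is C_4. So B = C_4 = 14.
A − B = 742900 − 14 = 742886.

742886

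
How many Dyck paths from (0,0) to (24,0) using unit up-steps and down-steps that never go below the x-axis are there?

Paths of 12 up- and 12 down-steps that never dip below the axis are Dyck paths; their count is C_12.
C_12 = C(24,12)/13 = 2704156/13 = 208012.

208012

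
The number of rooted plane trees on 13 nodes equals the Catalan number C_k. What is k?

A rooted plane tree on 13 nodes has 12 edges, and such trees are counted by C_12.

12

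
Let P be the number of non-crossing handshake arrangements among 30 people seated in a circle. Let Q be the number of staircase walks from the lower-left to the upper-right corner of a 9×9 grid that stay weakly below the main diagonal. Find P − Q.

9689983

Non-crossing handshake pairings of 2n people are counted by C_n; 30 people gives n = 15. So P = C_15 = 9694845.
Sub-diagonal monotone paths from (0,0) to (9,9) biject with Dyck paths of semilength 9, giving C_9. So Q = C_9 = 4862.
P − Q = 9694845 − 4862 = 9689983.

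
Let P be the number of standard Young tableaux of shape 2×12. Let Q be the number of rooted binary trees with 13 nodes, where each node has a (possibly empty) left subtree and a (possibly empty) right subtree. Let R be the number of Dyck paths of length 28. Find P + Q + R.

3625352

Standard Young tableaux of shape 2×n are counted by C_n; here n = 12. So P = C_12 = 208012.
Binary trees (left/right distinguished) on n nodes are counted by C_n; here n = 13. So Q = C_13 = 742900.
Dyck paths of semilength n (length 2n) are counted by C_n; here n = 14. So R = C_14 = 2674440.
P + Q + R = 208012 + 742900 + 2674440 = 3625352.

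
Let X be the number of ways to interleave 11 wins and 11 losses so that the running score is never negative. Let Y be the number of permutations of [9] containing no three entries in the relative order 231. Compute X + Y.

63648

Reading a vote for the leader as '(' and for the other as ')' turns such a sequence into a balanced string of 11 pairs, so the count is C_11. So X = C_11 = 58786.
Permutations of [n] avoiding any single length-3 pattern are counted by C_n; here n = 9. So Y = C_9 = 4862.
X + Y = 58786 + 4862 = 63648.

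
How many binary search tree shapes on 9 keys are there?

4862

Rooted binary trees with 9 nodes (each child slot possibly empty) number C_9.
C_9 = C(18,9)/10 = 48620/10 = 4862.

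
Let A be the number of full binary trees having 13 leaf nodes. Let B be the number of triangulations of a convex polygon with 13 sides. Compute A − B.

149226

Full binary trees with 13 leaves have 13−1 = 12 internal nodes, so there are C_12 of them. So A = C_12 = 208012.
Triangulations of a convex m-gon are counted by C_{m−2}; with m = 13 this is C_11. So B = C_11 = 58786.
A − B = 208012 − 58786 = 149226.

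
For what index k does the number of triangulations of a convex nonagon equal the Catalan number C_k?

7

Triangulations of a convex m-gon are counted by C_{m−2}; with m = 9 this is C_7.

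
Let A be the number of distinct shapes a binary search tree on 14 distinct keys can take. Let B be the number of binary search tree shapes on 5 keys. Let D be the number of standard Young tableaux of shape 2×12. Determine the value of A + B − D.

2466470

Binary trees (left/right distinguished) on n nodes are counted by C_n; here n = 14. So A = C_14 = 2674440.
Rooted binary trees with 5 nodes (each child slot possibly empty) number C_5. So B = C_5 = 42.
By the hook-length formula (or a Dyck-path bijection), SYT of shape 2×12 number C_12. So D = C_12 = 208012.
A + B − D = 2674440 + 42 − 208012 = 2466470.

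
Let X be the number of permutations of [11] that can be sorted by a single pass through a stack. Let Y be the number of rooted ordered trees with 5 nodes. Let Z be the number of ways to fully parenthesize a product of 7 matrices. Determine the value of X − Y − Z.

Stack-sortable permutations are exactly the 231-avoiding ones, counted by C_n; here n = 11. So X = C_11 = 58786.
A rooted plane tree on 5 nodes has 4 edges, and such trees are counted by C_4. So Y = C_4 = 14.
Parenthesizations of m factors correspond to full binary trees with m leaves, counted by C_{m−1}; m = 7 gives C_6. So Z = C_6 = 132.
X − Y − Z = 58786 − 14 − 132 = 58640.

58640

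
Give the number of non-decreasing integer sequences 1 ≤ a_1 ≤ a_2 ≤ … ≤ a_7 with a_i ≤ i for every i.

Such sub-staircase sequences of length n are counted by C_n; here n = 7.
C_7 = C_6 · 2(2·6+1)/(6+2) = 132 · 26/8 = 429.

429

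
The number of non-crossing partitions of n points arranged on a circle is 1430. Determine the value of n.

8

Non-crossing partitions of [n] are counted by C_n. The Catalan number equal to 1430 is C_8.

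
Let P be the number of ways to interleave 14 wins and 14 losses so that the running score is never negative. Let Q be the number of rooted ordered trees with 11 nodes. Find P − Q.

Ballot sequences with n votes each where one side never trails are Dyck words, counted by C_n; here n = 14. So P = C_14 = 2674440.
Rooted ordered (plane) trees on m nodes have m−1 edges and are counted by C_{m−1}; m = 11 gives C_10. So Q = C_10 = 16796.
P − Q = 2674440 − 16796 = 2657644.

2657644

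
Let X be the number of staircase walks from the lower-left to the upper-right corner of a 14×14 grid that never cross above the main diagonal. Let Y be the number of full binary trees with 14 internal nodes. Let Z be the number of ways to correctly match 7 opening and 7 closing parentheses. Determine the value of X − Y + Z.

Sub-diagonal monotone paths from (0,0) to (14,14) biject with Dyck paths of semilength 14, giving C_14. So X = C_14 = 2674440.
The number of full binary trees on 14 internal nodes is the Catalan number C_14. So Y = C_14 = 2674440.
A balanced arrangement of 7 bracket pairs is a Dyck word of semilength 7, so the count is C_7. So Z = C_7 = 429.
X − Y + Z = 2674440 − 2674440 + 429 = 429.

429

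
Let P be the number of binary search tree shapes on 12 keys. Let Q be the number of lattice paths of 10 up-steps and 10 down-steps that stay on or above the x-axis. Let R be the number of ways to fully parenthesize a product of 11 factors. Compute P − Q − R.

Rooted binary trees with 12 nodes (each child slot possibly empty) number C_12. So P = C_12 = 208012.
Paths of 10 up- and 10 down-steps that never dip below the axis are Dyck paths; their count is C_10. So Q = C_10 = 16796.
Bracketing 11 factors into binary products is counted by C_{11−1} = C_10. So R = C_10 = 16796.
P − Q − R = 208012 − 16796 − 16796 = 174420.

174420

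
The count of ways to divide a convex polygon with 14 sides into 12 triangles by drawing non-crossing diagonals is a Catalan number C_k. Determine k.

A convex 14-gon is triangulated into 12 triangles, and the number of such triangulations is the Catalan number C_{14−2} = C_12.

12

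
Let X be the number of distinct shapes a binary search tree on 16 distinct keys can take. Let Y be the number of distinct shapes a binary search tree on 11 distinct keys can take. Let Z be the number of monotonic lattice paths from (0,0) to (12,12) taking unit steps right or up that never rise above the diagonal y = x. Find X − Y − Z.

35090872

Binary trees (left/right distinguished) on n nodes are counted by C_n; here n = 16. So X = C_16 = 35357670.
Rooted binary trees with 11 nodes (each child slot possibly empty) number C_11. So Y = C_11 = 58786.
Monotone paths in an n×n grid that stay weakly below the diagonal are counted by C_n; here n = 12. So Z = C_12 = 208012.
X − Y − Z = 35357670 − 58786 − 208012 = 35090872.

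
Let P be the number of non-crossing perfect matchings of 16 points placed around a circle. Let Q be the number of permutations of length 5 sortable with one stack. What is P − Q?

Non-crossing perfect matchings of 2n points on a circle are counted by C_n; with 16 points, n = 8. So P = C_8 = 1430.
Stack-sortable permutations are exactly the 231-avoiding ones, counted by C_n; here n = 5. So Q = C_5 = 42.
P − Q = 1430 − 42 = 1388.

1388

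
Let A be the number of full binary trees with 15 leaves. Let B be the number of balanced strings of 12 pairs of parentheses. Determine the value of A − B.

2466428

A full binary tree with L leaves has L−1 internal nodes and is counted by C_{L−1}; L = 15 gives C_14. So A = C_14 = 2674440.
Balanced strings of n pairs of brackets are counted by C_n; here n = 12. So B = C_12 = 208012.
A − B = 2674440 − 208012 = 2466428.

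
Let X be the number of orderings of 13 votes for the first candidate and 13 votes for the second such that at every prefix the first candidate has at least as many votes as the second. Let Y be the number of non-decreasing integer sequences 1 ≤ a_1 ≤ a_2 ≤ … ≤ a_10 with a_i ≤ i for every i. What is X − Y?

726104

Ballot sequences with n votes each where one side never trails are Dyck words, counted by C_n; here n = 13. So X = C_13 = 742900.
Weakly increasing sequences with a_i ≤ i biject with Dyck paths of semilength 10, so there are C_10. So Y = C_10 = 16796.
X − Y = 742900 − 16796 = 726104.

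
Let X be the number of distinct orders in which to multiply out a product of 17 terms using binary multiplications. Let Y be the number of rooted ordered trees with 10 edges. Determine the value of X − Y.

35340874

Ways to associate a product of 17 factors correspond to binary trees on 17 leaves, so the count is C_16. So X = C_16 = 35357670.
Rooted ordered trees with n edges are counted by C_n; here n = 10. So Y = C_10 = 16796.
X − Y = 35357670 − 16796 = 35340874.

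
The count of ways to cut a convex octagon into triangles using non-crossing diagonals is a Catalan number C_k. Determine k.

6

The number of triangulations of an 8-gon is the Catalan number C_6 (index = sides − 2).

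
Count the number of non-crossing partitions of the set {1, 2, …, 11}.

Non-crossing partitions of an n-element set are counted by C_n; here n = 11.
C_11 = C_10 · 2(2·10+1)/(10+2) = 16796 · 42/12 = 58786.

58786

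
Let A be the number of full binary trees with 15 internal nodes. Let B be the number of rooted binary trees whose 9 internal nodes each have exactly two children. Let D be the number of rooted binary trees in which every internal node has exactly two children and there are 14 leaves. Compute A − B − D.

8947083

Full binary trees with n internal nodes are counted by C_n; here n = 15. So A = C_15 = 9694845.
The number of full binary trees on 9 internal nodes is the Catalan number C_9. So B = C_9 = 4862.
A full binary tree with L leaves has L−1 internal nodes and is counted by C_{L−1}; L = 14 gives C_13. So D = C_13 = 742900.
A − B − D = 9694845 − 4862 − 742900 = 8947083.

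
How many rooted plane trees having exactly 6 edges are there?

Rooted ordered trees with n edges are counted by C_n; here n = 6.
C_6 = C(12,6)/7 = 924/7 = 132.

132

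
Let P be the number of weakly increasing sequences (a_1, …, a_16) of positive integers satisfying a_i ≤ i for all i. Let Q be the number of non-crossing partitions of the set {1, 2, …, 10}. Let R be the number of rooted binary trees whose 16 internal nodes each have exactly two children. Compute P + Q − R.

Weakly increasing sequences with a_i ≤ i biject with Dyck paths of semilength 16, so there are C_16. So P = C_16 = 35357670.
The non-crossing partitions of [10] form a lattice of size C_10. So Q = C_10 = 16796.
Full binary trees with n internal nodes are counted by C_n; here n = 16. So R = C_16 = 35357670.
P + Q − R = 35357670 + 16796 − 35357670 = 16796.

16796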